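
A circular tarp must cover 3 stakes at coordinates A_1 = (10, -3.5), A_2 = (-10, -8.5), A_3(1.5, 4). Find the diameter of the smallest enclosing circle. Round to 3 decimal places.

20.616

Side lengths²: A_1A_2² = 425, A_1A_3² = 128.5, A_2A_3² = 288.5.
Since A_1A_2² = 425 ≥ 288.5 + 128.5 = 417, the angle opposite A_1A_2 is not acute, so the smallest enclosing circle has A_1A_2 as diameter.
Centre = midpoint of A_1A_2 = (0, -6), r² = 425/4 = 106.25.
Diameter = 2r = 2√(106.25) ≈ 20.616.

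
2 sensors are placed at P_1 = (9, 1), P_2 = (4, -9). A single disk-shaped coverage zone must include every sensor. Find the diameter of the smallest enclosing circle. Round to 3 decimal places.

11.180

The smallest circle enclosing two points has them as diameter endpoints.
Centre = midpoint = (6.5, -4); r² = |P_1P_2|²/4 = 125/4 = 31.25.
Diameter = 2r = 2√(31.25) ≈ 11.180.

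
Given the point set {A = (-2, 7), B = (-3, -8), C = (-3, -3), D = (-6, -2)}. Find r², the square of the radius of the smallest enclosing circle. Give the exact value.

56.5

The minimum enclosing circle of a finite set is fixed by two of the points (as a diameter) or three (as a circumcircle).
The farthest pair is A–B with squared distance 226. The circle on this segment as diameter has centre (-2.5, -0.5) and r² = 226/4 = 56.5.
Check C: distance² to centre = 6.5 ≤ 56.5, so it lies inside.
All remaining points lie in this disk, and no smaller disk contains both endpoints, so this is the minimum enclosing circle.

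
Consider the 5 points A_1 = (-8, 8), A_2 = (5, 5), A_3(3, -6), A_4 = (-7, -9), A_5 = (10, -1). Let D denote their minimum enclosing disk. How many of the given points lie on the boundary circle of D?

The minimum enclosing circle of a finite set is fixed by two of the points (as a diameter) or three (as a circumcircle).
The minimum enclosing circle is determined by three boundary points: A_1, A_4, A_5.
Their circumcentre is (-53/66, -7/66) with r² = 255925/2178.
The farthest remaining point A_2 is at distance² 130129/2178 ≤ 255925/2178.
The points at distance exactly r from the centre are A_1, A_4, A_5 — 3 points.

3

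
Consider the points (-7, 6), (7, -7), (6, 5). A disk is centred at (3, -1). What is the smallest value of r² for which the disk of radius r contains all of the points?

149

The required radius is the distance from (3, -1) to the farthest point.
Squared distances: 149, 52, 45.
Maximum is 149, attained at (-7, 6).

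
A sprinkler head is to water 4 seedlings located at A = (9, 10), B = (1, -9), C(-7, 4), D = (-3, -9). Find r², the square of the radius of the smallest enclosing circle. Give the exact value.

126.25

The farthest pair is A–D with squared distance 505. The circle on this segment as diameter has centre (3, 0.5) and r² = 505/4 = 126.25.
Check B: distance² to centre = 94.25 ≤ 126.25, so it lies inside.
All remaining points lie in this disk, and no smaller disk contains both endpoints, so this is the minimum enclosing circle.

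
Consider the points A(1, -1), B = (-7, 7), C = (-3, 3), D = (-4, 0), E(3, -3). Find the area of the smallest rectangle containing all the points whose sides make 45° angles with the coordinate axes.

In coordinates u = x + y, v = x − y the rectangle is axis-aligned; the map (x,y)→(u,v) scales areas by 2.
u-values: 0, 0, 0, -4, 0; range = 0 − (-4) = 4.
v-values: 2, -14, -6, -4, 6; range = 6 − (-14) = 20.
Area = (4 × 20) / 2 = 40.

40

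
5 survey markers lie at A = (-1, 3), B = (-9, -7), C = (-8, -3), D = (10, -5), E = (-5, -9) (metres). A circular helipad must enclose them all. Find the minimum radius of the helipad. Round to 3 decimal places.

A smallest enclosing disk is always determined by at most three of the input points on its boundary.
The farthest pair is B–D with squared distance 365. The circle on this segment as diameter has centre (0.5, -6) and r² = 365/4 = 91.25.
Check A: distance² to centre = 83.25 ≤ 91.25, so it lies inside.
All remaining points lie in this disk, and no smaller disk contains both endpoints, so this is the minimum enclosing circle.
r = √(91.25) ≈ 9.552.

9.552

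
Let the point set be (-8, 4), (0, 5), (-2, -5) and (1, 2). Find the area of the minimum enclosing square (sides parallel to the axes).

100

The bounding box has width 9 and height 10.
An axis-aligned square enclosing the set must have side ≥ max(width, height).
So the minimum side is max(9, 10) = 10.
Area = 10² = 100.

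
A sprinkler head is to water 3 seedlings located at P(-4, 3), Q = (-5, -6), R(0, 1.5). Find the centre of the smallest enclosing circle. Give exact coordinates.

(-3.45, -97/60)

Side lengths²: PQ² = 82, PR² = 18.25, QR² = 81.25.
Since PQ² = 82 < 81.25 + 18.25 = 99.5, the triangle is acute, so the smallest enclosing circle is the circumcircle.
Circumcentre = (-3.45, -97/60), r² = 38909/1800.
Centre = (-3.45, -97/60).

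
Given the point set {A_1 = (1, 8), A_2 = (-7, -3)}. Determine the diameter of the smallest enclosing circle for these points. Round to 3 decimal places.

13.601

The smallest circle enclosing two points has them as diameter endpoints.
Centre = midpoint = (-3, 2.5); r² = |A_1A_2|²/4 = 185/4 = 46.25.
Diameter = 2r = 2√(46.25) ≈ 13.601.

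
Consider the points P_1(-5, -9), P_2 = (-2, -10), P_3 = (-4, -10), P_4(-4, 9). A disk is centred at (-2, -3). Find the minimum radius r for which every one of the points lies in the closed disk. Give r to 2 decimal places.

12.17

The required radius is the distance from (-2, -3) to the farthest point.
Squared distances: 45, 49, 53, 148.
Maximum is 148, attained at P_4.
r = √148 ≈ 12.17.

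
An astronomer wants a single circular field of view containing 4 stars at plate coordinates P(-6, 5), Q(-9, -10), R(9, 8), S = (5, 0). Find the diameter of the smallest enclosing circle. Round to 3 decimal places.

A smallest enclosing disk is always determined by at most three of the input points on its boundary.
The farthest pair is Q–R with squared distance 648. The circle on this segment as diameter has centre (0, -1) and r² = 648/4 = 162.
Check P: distance² to centre = 72 ≤ 162, so it lies inside.
All remaining points lie in this disk, and no smaller disk contains both endpoints, so this is the minimum enclosing circle.
Diameter = 2r = 2√162 ≈ 25.456.

25.456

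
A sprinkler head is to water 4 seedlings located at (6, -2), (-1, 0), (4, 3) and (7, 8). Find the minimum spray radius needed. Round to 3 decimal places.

5.748

The minimum enclosing circle of a finite set is fixed by two of the points (as a diameter) or three (as a circumcircle).
The minimum enclosing circle is determined by three boundary points: (6, -2), (-1, 0), (7, 8).
Their circumcentre is (67/18, 59/18) with r² = 5353/162.
The farthest remaining point (4, 3) is at distance² 25/162 ≤ 5353/162.
r = √(5353/162) ≈ 5.748.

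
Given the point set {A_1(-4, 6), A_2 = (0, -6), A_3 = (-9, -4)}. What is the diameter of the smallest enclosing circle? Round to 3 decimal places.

13.038

Side lengths²: A_1A_2² = 160, A_1A_3² = 125, A_2A_3² = 85.
Since A_1A_2² = 160 < 125 + 85 = 210, the triangle is acute, so the smallest enclosing circle is the circumcircle.
Circumcentre = (-3.5, -0.5), r² = 42.5.
Diameter = 2r = 2√(42.5) ≈ 13.038.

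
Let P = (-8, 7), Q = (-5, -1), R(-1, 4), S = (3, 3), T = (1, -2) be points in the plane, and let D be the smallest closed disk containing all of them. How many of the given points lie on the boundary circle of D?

A smallest enclosing disk is always determined by at most three of the input points on its boundary.
The minimum enclosing circle is determined by three boundary points: P, S, T.
Their circumcentre is (-47/14, 37/14) with r² = 3973/98.
The farthest remaining point Q is at distance² 1565/98 ≤ 3973/98.
The points at distance exactly r from the centre are P, S, T — 3 points.

3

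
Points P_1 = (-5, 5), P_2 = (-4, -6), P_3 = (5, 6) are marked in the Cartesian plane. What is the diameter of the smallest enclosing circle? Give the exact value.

Side lengths²: P_1P_2² = 122, P_1P_3² = 101, P_2P_3² = 225.
Since P_2P_3² = 225 ≥ 122 + 101 = 223, the angle opposite P_2P_3 is not acute, so the smallest enclosing circle has P_2P_3 as diameter.
Centre = midpoint of P_2P_3 = (0.5, 0), r² = 225/4 = 56.25.
Diameter = 2r = 2√(56.25) = 15.

15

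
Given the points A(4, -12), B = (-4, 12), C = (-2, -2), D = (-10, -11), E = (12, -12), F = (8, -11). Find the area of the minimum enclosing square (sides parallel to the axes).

576

The bounding box has width 22 and height 24.
An axis-aligned square enclosing the set must have side ≥ max(width, height).
So the minimum side is max(22, 24) = 24.
Area = 24² = 576.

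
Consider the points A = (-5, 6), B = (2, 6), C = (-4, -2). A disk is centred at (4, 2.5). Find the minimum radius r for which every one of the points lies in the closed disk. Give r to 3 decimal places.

9.657

The required radius is the distance from (4, 2.5) to the farthest point.
Squared distances: 93.25, 16.25, 84.25.
Maximum is 93.25, attained at A.
r = √(93.25) ≈ 9.657.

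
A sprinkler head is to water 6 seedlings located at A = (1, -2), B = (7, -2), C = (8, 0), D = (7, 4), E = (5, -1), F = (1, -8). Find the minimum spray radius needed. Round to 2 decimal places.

The farthest pair is D–F with squared distance 180. The circle on this segment as diameter has centre (4, -2) and r² = 180/4 = 45.
Check A: distance² to centre = 9 ≤ 45, so it lies inside.
All remaining points lie in this disk, and no smaller disk contains both endpoints, so this is the minimum enclosing circle.
r = √45 ≈ 6.71.

6.71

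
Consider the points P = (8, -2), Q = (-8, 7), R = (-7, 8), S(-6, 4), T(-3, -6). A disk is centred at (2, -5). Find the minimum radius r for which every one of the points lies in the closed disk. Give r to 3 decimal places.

15.811

The required radius is the distance from (2, -5) to the farthest point.
Squared distances: 45, 244, 250, 145, 26.
Maximum is 250, attained at R.
r = √250 ≈ 15.811.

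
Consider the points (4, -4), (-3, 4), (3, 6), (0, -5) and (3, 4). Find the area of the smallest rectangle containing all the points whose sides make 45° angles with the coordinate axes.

105

In coordinates u = x + y, v = x − y the rectangle is axis-aligned; the map (x,y)→(u,v) scales areas by 2.
u-values: 0, 1, 9, -5, 7; range = 9 − (-5) = 14.
v-values: 8, -7, -3, 5, -1; range = 8 − (-7) = 15.
Area = (14 × 15) / 2 = 105.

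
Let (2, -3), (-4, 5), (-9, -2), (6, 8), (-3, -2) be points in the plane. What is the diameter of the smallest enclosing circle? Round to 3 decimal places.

By Welzl's lemma the MEC is supported by two points (diametrically opposite) or three points (on a circumcircle).
The farthest pair is (-9, -2)–(6, 8) with squared distance 325. The circle on this segment as diameter has centre (-1.5, 3) and r² = 325/4 = 81.25.
Check (2, -3): distance² to centre = 48.25 ≤ 81.25, so it lies inside.
All remaining points lie in this disk, and no smaller disk contains both endpoints, so this is the minimum enclosing circle.
Diameter = 2r = 2√(81.25) ≈ 18.028.

18.028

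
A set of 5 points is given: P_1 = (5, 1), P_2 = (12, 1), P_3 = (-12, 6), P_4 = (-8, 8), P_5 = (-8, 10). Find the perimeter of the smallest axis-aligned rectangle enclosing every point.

66

Width = max x − min x = 12 − (-12) = 24.
Height = max y − min y = 10 − 1 = 9.
Perimeter = 2(24 + 9) = 66.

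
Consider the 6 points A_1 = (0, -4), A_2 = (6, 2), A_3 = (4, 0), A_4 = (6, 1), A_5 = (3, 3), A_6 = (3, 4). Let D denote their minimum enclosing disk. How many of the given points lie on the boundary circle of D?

3

A smallest enclosing disk is always determined by at most three of the input points on its boundary.
The minimum enclosing circle is determined by three boundary points: A_1, A_2, A_6.
Their circumcentre is (2.3, -0.3) with r² = 18.98.
The farthest remaining point A_4 is at distance² 15.38 ≤ 18.98.
The points at distance exactly r from the centre are A_1, A_2, A_6 — 3 points.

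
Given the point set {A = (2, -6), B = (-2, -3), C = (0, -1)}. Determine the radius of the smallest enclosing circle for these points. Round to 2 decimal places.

Side lengths²: AB² = 25, AC² = 29, BC² = 8.
Since AC² = 29 < 25 + 8 = 33, the triangle is acute, so the smallest enclosing circle is the circumcircle.
Circumcentre = (9/14, -51/14), r² = 725/98.
r = √(725/98) ≈ 2.72.

2.72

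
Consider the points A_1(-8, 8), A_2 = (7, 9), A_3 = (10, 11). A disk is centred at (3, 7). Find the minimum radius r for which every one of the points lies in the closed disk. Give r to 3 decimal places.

11.045

The required radius is the distance from (3, 7) to the farthest point.
Squared distances: 122, 20, 65.
Maximum is 122, attained at A_1.
r = √122 ≈ 11.045.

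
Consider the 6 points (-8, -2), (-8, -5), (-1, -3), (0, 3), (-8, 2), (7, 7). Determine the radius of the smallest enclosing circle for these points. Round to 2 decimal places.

9.60

The farthest pair is (-8, -5)–(7, 7) with squared distance 369. The circle on this segment as diameter has centre (-0.5, 1) and r² = 369/4 = 92.25.
Check (-8, -2): distance² to centre = 65.25 ≤ 92.25, so it lies inside.
All remaining points lie in this disk, and no smaller disk contains both endpoints, so this is the minimum enclosing circle.
r = √(92.25) ≈ 9.60.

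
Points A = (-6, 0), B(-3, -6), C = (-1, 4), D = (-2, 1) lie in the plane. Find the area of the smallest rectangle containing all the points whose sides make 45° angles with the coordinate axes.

54

In coordinates u = x + y, v = x − y the rectangle is axis-aligned; the map (x,y)→(u,v) scales areas by 2.
u-values: -6, -9, 3, -1; range = 3 − (-9) = 12.
v-values: -6, 3, -5, -3; range = 3 − (-6) = 9.
Area = (12 × 9) / 2 = 54.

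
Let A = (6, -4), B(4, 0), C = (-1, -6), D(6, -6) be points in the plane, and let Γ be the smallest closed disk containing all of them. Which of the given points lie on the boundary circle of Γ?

B, C, D

The minimum enclosing circle is determined by three boundary points: B, C, D.
Their circumcentre is (2.5, -23/6) with r² = 305/18.
The farthest remaining point A is at distance² 221/18 ≤ 305/18.
The points at distance exactly r from the centre are B, C, D — 3 points.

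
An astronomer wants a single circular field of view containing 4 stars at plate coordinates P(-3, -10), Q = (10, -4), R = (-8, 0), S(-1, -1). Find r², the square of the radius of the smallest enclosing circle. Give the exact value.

By Welzl's lemma the MEC is supported by two points (diametrically opposite) or three points (on a circumcircle).
The farthest pair is Q–R with squared distance 340. The circle on this segment as diameter has centre (1, -2) and r² = 340/4 = 85.
Check P: distance² to centre = 80 ≤ 85, so it lies inside.
All remaining points lie in this disk, and no smaller disk contains both endpoints, so this is the minimum enclosing circle.

85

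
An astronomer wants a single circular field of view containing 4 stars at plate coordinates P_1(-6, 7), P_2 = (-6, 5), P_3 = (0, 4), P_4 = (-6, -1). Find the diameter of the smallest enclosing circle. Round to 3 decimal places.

The minimum enclosing circle of a finite set is fixed by two of the points (as a diameter) or three (as a circumcircle).
The minimum enclosing circle is determined by three boundary points: P_1, P_3, P_4.
Their circumcentre is (-4.25, 3) with r² = 19.0625.
The farthest remaining point P_2 is at distance² 7.0625 ≤ 19.0625.
Diameter = 2r = 2√(19.0625) ≈ 8.732.

8.732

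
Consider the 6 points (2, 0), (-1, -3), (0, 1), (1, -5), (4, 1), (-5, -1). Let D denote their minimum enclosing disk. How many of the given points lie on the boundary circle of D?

3

A smallest enclosing disk is always determined by at most three of the input points on its boundary.
The minimum enclosing circle is determined by three boundary points: (1, -5), (4, 1), (-5, -1).
Their circumcentre is (-0.375, -0.5625) with r² = 21.58203125.
The farthest remaining point (-1, -3) is at distance² 6.33203125 ≤ 21.58203125.
The points at distance exactly r from the centre are (1, -5), (4, 1), (-5, -1) — 3 points.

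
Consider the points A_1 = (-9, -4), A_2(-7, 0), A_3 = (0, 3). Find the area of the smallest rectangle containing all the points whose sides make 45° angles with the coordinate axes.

32

In coordinates u = x + y, v = x − y the rectangle is axis-aligned; the map (x,y)→(u,v) scales areas by 2.
u-values: -13, -7, 3; range = 3 − (-13) = 16.
v-values: -5, -7, -3; range = -3 − (-7) = 4.
Area = (16 × 4) / 2 = 32.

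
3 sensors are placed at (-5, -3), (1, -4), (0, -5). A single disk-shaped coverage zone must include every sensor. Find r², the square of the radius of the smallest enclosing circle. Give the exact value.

Call the three points A, B, C in the order given.
Side lengths²: AB² = 37, AC² = 29, BC² = 2.
Since AB² = 37 ≥ 29 + 2 = 31, the angle opposite AB is not acute, so the smallest enclosing circle has AB as diameter.
Centre = midpoint of AB = (-2, -3.5), r² = 37/4 = 9.25.

9.25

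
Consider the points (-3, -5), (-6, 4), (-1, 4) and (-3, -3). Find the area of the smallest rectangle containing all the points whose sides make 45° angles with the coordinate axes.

In coordinates u = x + y, v = x − y the rectangle is axis-aligned; the map (x,y)→(u,v) scales areas by 2.
u-values: -8, -2, 3, -6; range = 3 − (-8) = 11.
v-values: 2, -10, -5, 0; range = 2 − (-10) = 12.
Area = (11 × 12) / 2 = 66.

66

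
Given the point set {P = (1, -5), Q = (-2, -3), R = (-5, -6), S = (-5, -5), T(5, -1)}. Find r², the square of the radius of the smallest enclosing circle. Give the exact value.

A smallest enclosing disk is always determined by at most three of the input points on its boundary.
The farthest pair is R–T with squared distance 125. The circle on this segment as diameter has centre (0, -3.5) and r² = 125/4 = 31.25.
Check P: distance² to centre = 3.25 ≤ 31.25, so it lies inside.
All remaining points lie in this disk, and no smaller disk contains both endpoints, so this is the minimum enclosing circle.

31.25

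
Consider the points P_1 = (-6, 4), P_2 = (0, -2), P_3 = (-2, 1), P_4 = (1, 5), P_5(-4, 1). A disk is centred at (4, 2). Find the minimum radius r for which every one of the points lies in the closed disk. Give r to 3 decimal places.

The required radius is the distance from (4, 2) to the farthest point.
Squared distances: 104, 32, 37, 18, 65.
Maximum is 104, attained at P_1.
r = √104 ≈ 10.198.

10.198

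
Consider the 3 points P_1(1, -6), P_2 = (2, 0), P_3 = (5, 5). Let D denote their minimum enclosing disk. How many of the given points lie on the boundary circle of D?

2

Side lengths²: P_1P_2² = 37, P_1P_3² = 137, P_2P_3² = 34.
Since P_1P_3² = 137 ≥ 37 + 34 = 71, the angle opposite P_1P_3 is not acute, so the smallest enclosing circle has P_1P_3 as diameter.
Centre = midpoint of P_1P_3 = (3, -0.5), r² = 137/4 = 34.25.
The points at distance exactly r from the centre are P_1, P_3 — 2 points.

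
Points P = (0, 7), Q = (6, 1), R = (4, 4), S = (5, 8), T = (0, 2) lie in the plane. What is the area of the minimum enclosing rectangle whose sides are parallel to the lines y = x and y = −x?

In coordinates u = x + y, v = x − y the rectangle is axis-aligned; the map (x,y)→(u,v) scales areas by 2.
u-values: 7, 7, 8, 13, 2; range = 13 − 2 = 11.
v-values: -7, 5, 0, -3, -2; range = 5 − (-7) = 12.
Area = (11 × 12) / 2 = 66.

66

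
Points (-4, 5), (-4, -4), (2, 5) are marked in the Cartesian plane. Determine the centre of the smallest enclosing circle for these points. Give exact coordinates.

(-1, 0.5)

Call the three points A, B, C in the order given.
Side lengths²: AB² = 81, AC² = 36, BC² = 117.
Since BC² = 117 ≥ 81 + 36 = 117, the angle opposite BC is not acute, so the smallest enclosing circle has BC as diameter.
Centre = midpoint of BC = (-1, 0.5), r² = 117/4 = 29.25.
Centre = (-1, 0.5).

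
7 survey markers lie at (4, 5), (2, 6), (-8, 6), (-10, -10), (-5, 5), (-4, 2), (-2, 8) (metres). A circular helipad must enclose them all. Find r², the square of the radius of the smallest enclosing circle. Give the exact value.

204185/1936

A smallest enclosing disk is always determined by at most three of the input points on its boundary.
The minimum enclosing circle is determined by three boundary points: (4, 5), (-10, -10), (-2, 8).
Their circumcentre is (-147/44, -24/11) with r² = 204185/1936.
The farthest remaining point (2, 6) is at distance² 184825/1936 ≤ 204185/1936.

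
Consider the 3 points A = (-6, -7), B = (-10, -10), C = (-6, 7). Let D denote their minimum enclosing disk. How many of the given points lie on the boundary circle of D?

2

Side lengths²: AB² = 25, AC² = 196, BC² = 305.
Since BC² = 305 ≥ 196 + 25 = 221, the angle opposite BC is not acute, so the smallest enclosing circle has BC as diameter.
Centre = midpoint of BC = (-8, -1.5), r² = 305/4 = 76.25.
The points at distance exactly r from the centre are B, C — 2 points.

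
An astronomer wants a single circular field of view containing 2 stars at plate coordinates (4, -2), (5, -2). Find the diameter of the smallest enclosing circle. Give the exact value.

1

The smallest circle enclosing two points has them as diameter endpoints.
Centre = midpoint = (4.5, -2); r² = |(4, -2)−(5, -2)|²/4 = 1/4 = 0.25.
Diameter = 2r = 2√(0.25) = 1.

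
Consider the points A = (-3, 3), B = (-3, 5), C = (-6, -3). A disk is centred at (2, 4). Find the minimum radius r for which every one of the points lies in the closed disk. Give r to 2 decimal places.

10.63

The required radius is the distance from (2, 4) to the farthest point.
Squared distances: 26, 26, 113.
Maximum is 113, attained at C.
r = √113 ≈ 10.63.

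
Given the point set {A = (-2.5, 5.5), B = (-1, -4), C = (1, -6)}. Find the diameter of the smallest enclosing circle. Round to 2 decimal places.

Side lengths²: AB² = 92.5, AC² = 144.5, BC² = 8.
Since AC² = 144.5 ≥ 92.5 + 8 = 100.5, the angle opposite AC is not acute, so the smallest enclosing circle has AC as diameter.
Centre = midpoint of AC = (-0.75, -0.25), r² = 144.5/4 = 36.125.
Diameter = 2r = 2√(36.125) ≈ 12.02.

12.02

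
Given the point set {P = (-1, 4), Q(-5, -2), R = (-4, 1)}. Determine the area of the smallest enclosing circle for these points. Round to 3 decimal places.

Side lengths²: PQ² = 52, PR² = 18, QR² = 10.
Since PQ² = 52 ≥ 18 + 10 = 28, the angle opposite PQ is not acute, so the smallest enclosing circle has PQ as diameter.
Centre = midpoint of PQ = (-3, 1), r² = 52/4 = 13.
Area = π·r² = π·13 ≈ 40.841.

40.841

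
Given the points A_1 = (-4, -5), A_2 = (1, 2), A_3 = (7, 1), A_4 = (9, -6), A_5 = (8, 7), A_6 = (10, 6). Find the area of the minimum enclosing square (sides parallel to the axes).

The bounding box has width 14 and height 13.
An axis-aligned square enclosing the set must have side ≥ max(width, height).
So the minimum side is max(14, 13) = 14.
Area = 14² = 196.

196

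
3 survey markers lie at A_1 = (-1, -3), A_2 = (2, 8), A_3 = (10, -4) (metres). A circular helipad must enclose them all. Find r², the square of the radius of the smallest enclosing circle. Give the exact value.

Side lengths²: A_1A_2² = 130, A_1A_3² = 122, A_2A_3² = 208.
Since A_2A_3² = 208 < 130 + 122 = 252, the triangle is acute, so the smallest enclosing circle is the circumcircle.
Circumcentre = (153/31, 40/31), r² = 51545/961.

51545/961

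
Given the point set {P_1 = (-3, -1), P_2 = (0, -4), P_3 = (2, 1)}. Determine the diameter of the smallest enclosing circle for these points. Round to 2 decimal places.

Side lengths²: P_1P_2² = 18, P_1P_3² = 29, P_2P_3² = 29.
Since P_2P_3² = 29 < 29 + 18 = 47, the triangle is acute, so the smallest enclosing circle is the circumcircle.
Circumcentre = (-1/14, -15/14), r² = 841/98.
Diameter = 2r = 2√(841/98) ≈ 5.86.

5.86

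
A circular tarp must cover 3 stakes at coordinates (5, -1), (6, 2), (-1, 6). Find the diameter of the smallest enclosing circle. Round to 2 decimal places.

Call the three points A, B, C in the order given.
Side lengths²: AB² = 10, AC² = 85, BC² = 65.
Since AC² = 85 ≥ 65 + 10 = 75, the angle opposite AC is not acute, so the smallest enclosing circle has AC as diameter.
Centre = midpoint of AC = (2, 2.5), r² = 85/4 = 21.25.
Diameter = 2r = 2√(21.25) ≈ 9.22.

9.22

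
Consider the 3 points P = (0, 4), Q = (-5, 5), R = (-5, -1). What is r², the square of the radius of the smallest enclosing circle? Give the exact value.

13

Side lengths²: PQ² = 26, PR² = 50, QR² = 36.
Since PR² = 50 < 36 + 26 = 62, the triangle is acute, so the smallest enclosing circle is the circumcircle.
Circumcentre = (-3, 2), r² = 13.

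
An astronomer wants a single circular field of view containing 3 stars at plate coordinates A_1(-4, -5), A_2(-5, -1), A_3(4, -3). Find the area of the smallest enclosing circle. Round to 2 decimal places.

Side lengths²: A_1A_2² = 17, A_1A_3² = 68, A_2A_3² = 85.
Since A_2A_3² = 85 ≥ 68 + 17 = 85, the angle opposite A_2A_3 is not acute, so the smallest enclosing circle has A_2A_3 as diameter.
Centre = midpoint of A_2A_3 = (-0.5, -2), r² = 85/4 = 21.25.
Area = π·r² = π·21.25 ≈ 66.76.

66.76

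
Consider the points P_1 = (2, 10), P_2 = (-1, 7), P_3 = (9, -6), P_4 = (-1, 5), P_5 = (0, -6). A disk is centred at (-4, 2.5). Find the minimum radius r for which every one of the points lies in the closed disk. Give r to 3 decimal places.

The required radius is the distance from (-4, 2.5) to the farthest point.
Squared distances: 92.25, 29.25, 241.25, 15.25, 88.25.
Maximum is 241.25, attained at P_3.
r = √(241.25) ≈ 15.532.

15.532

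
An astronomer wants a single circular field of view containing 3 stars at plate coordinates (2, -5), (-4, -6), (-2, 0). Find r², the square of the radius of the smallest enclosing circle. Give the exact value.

7585/578

Call the three points A, B, C in the order given.
Side lengths²: AB² = 37, AC² = 41, BC² = 40.
Since AC² = 41 < 40 + 37 = 77, the triangle is acute, so the smallest enclosing circle is the circumcircle.
Circumcentre = (-45/34, -121/34), r² = 7585/578.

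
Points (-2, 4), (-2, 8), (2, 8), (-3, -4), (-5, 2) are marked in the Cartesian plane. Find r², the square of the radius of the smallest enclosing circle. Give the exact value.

42.25

By Welzl's lemma the MEC is supported by two points (diametrically opposite) or three points (on a circumcircle).
The farthest pair is (2, 8)–(-3, -4) with squared distance 169. The circle on this segment as diameter has centre (-0.5, 2) and r² = 169/4 = 42.25.
Check (-2, 4): distance² to centre = 6.25 ≤ 42.25, so it lies inside.
All remaining points lie in this disk, and no smaller disk contains both endpoints, so this is the minimum enclosing circle.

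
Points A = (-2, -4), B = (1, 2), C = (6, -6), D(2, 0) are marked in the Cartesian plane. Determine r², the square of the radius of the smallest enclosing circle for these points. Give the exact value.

The minimum enclosing circle is determined by three boundary points: A, B, C.
Their circumcentre is (47/18, -23/9) with r² = 7565/324.
The farthest remaining point D is at distance² 2237/324 ≤ 7565/324.

7565/324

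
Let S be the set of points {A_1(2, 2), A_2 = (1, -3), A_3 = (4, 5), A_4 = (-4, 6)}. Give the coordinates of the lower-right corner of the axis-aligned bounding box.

(4, -3)

x-range [-4, 4], y-range [-3, 6].
The lower-right corner is (4, -3).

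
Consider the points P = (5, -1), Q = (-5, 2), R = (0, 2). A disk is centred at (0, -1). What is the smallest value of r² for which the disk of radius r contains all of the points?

The required radius is the distance from (0, -1) to the farthest point.
Squared distances: 25, 34, 9.
Maximum is 34, attained at Q.

34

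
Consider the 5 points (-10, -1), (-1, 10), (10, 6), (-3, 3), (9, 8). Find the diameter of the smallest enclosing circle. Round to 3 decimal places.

21.190

A smallest enclosing disk is always determined by at most three of the input points on its boundary.
The farthest pair is (-10, -1)–(10, 6) with squared distance 449. The circle on this segment as diameter has centre (0, 2.5) and r² = 449/4 = 112.25.
Check (-1, 10): distance² to centre = 57.25 ≤ 112.25, so it lies inside.
All remaining points lie in this disk, and no smaller disk contains both endpoints, so this is the minimum enclosing circle.
Diameter = 2r = 2√(112.25) ≈ 21.190.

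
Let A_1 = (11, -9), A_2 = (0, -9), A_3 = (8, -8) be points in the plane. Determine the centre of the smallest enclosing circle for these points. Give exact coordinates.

Side lengths²: A_1A_2² = 121, A_1A_3² = 10, A_2A_3² = 65.
Since A_1A_2² = 121 ≥ 65 + 10 = 75, the angle opposite A_1A_2 is not acute, so the smallest enclosing circle has A_1A_2 as diameter.
Centre = midpoint of A_1A_2 = (5.5, -9), r² = 121/4 = 30.25.
Centre = (5.5, -9).

(5.5, -9)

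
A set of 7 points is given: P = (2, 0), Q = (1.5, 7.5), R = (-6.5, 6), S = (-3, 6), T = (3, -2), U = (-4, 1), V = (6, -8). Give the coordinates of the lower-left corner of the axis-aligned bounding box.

x-range [-6.5, 6], y-range [-8, 7.5].
The lower-left corner is (-6.5, -8).

(-6.5, -8)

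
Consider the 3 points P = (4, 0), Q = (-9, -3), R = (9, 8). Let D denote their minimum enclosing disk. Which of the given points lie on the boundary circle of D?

Side lengths²: PQ² = 178, PR² = 89, QR² = 445.
Since QR² = 445 ≥ 178 + 89 = 267, the angle opposite QR is not acute, so the smallest enclosing circle has QR as diameter.
Centre = midpoint of QR = (0, 2.5), r² = 445/4 = 111.25.
The points at distance exactly r from the centre are Q, R — 2 points.

Q, R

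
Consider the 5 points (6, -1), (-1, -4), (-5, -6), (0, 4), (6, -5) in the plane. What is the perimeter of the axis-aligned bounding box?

Width = max x − min x = 6 − (-5) = 11.
Height = max y − min y = 4 − (-6) = 10.
Perimeter = 2(11 + 10) = 42.

42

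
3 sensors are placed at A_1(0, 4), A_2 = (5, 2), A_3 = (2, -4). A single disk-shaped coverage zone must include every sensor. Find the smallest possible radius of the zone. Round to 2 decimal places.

4.14

Side lengths²: A_1A_2² = 29, A_1A_3² = 68, A_2A_3² = 45.
Since A_1A_3² = 68 < 45 + 29 = 74, the triangle is acute, so the smallest enclosing circle is the circumcircle.
Circumcentre = (4/3, 1/12), r² = 2465/144.
r = √(2465/144) ≈ 4.14.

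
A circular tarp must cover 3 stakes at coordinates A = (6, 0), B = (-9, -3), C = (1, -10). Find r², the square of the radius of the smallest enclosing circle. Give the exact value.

Side lengths²: AB² = 234, AC² = 125, BC² = 149.
Since AB² = 234 < 149 + 125 = 274, the triangle is acute, so the smallest enclosing circle is the circumcircle.
Circumcentre = (-23/18, -47/18), r² = 9685/162.

9685/162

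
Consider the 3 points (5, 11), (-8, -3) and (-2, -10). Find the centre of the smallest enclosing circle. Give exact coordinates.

Call the three points A, B, C in the order given.
Side lengths²: AB² = 365, AC² = 490, BC² = 85.
Since AC² = 490 ≥ 365 + 85 = 450, the angle opposite AC is not acute, so the smallest enclosing circle has AC as diameter.
Centre = midpoint of AC = (1.5, 0.5), r² = 490/4 = 122.5.
Centre = (1.5, 0.5).

(1.5, 0.5)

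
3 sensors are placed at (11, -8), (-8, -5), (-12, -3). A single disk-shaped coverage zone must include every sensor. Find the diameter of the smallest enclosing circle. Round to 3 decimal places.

23.537

Call the three points A, B, C in the order given.
Side lengths²: AB² = 370, AC² = 554, BC² = 20.
Since AC² = 554 ≥ 370 + 20 = 390, the angle opposite AC is not acute, so the smallest enclosing circle has AC as diameter.
Centre = midpoint of AC = (-0.5, -5.5), r² = 554/4 = 138.5.
Diameter = 2r = 2√(138.5) ≈ 23.537.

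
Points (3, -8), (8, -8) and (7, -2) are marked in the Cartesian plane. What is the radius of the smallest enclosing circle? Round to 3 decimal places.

3.655

Call the three points A, B, C in the order given.
Side lengths²: AB² = 25, AC² = 52, BC² = 37.
Since AC² = 52 < 37 + 25 = 62, the triangle is acute, so the smallest enclosing circle is the circumcircle.
Circumcentre = (5.5, -16/3), r² = 481/36.
r = √(481/36) ≈ 3.655.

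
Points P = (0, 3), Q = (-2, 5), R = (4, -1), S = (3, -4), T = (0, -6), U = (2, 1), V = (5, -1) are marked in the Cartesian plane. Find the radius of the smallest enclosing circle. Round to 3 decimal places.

The minimum enclosing circle of a finite set is fixed by two of the points (as a diameter) or three (as a circumcircle).
The minimum enclosing circle is determined by three boundary points: Q, T, V.
Their circumcentre is (-15/26, -11/26) with r² = 10625/338.
The farthest remaining point S is at distance² 8649/338 ≤ 10625/338.
r = √(10625/338) ≈ 5.607.

5.607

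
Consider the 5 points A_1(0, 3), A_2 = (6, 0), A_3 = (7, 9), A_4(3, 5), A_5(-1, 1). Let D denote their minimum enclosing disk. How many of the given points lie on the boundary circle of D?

3

The minimum enclosing circle of a finite set is fixed by two of the points (as a diameter) or three (as a circumcircle).
The minimum enclosing circle is determined by three boundary points: A_2, A_3, A_5.
Their circumcentre is (3.125, 4.875) with r² = 32.03125.
The farthest remaining point A_1 is at distance² 13.28125 ≤ 32.03125.
The points at distance exactly r from the centre are A_2, A_3, A_5 — 3 points.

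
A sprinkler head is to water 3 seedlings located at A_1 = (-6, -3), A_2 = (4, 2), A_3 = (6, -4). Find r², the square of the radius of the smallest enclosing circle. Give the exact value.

Side lengths²: A_1A_2² = 125, A_1A_3² = 145, A_2A_3² = 40.
Since A_1A_3² = 145 < 125 + 40 = 165, the triangle is acute, so the smallest enclosing circle is the circumcircle.
Circumcentre = (1/14, -37/14), r² = 3625/98.

3625/98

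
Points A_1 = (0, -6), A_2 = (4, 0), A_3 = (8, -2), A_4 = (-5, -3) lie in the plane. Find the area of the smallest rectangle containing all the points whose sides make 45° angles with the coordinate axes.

84

In coordinates u = x + y, v = x − y the rectangle is axis-aligned; the map (x,y)→(u,v) scales areas by 2.
u-values: -6, 4, 6, -8; range = 6 − (-8) = 14.
v-values: 6, 4, 10, -2; range = 10 − (-2) = 12.
Area = (14 × 12) / 2 = 84.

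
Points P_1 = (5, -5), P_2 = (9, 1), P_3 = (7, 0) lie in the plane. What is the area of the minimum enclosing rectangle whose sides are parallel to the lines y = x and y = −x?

In coordinates u = x + y, v = x − y the rectangle is axis-aligned; the map (x,y)→(u,v) scales areas by 2.
u-values: 0, 10, 7; range = 10 − 0 = 10.
v-values: 10, 8, 7; range = 10 − 7 = 3.
Area = (10 × 3) / 2 = 15.

15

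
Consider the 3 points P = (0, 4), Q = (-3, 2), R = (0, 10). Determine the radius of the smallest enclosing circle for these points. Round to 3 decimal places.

Side lengths²: PQ² = 13, PR² = 36, QR² = 73.
Since QR² = 73 ≥ 36 + 13 = 49, the angle opposite QR is not acute, so the smallest enclosing circle has QR as diameter.
Centre = midpoint of QR = (-1.5, 6), r² = 73/4 = 18.25.
r = √(18.25) ≈ 4.272.

4.272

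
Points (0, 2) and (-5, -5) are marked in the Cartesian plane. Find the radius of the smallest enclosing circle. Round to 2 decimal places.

4.30

The smallest circle enclosing two points has them as diameter endpoints.
Centre = midpoint = (-2.5, -1.5); r² = |(0, 2)−(-5, -5)|²/4 = 74/4 = 18.5.
r = √(18.5) ≈ 4.30.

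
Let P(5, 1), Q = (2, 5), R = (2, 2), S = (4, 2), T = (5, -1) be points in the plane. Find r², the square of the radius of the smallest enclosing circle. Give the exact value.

The farthest pair is Q–T with squared distance 45. The circle on this segment as diameter has centre (3.5, 2) and r² = 45/4 = 11.25.
Check P: distance² to centre = 3.25 ≤ 11.25, so it lies inside.
All remaining points lie in this disk, and no smaller disk contains both endpoints, so this is the minimum enclosing circle.

11.25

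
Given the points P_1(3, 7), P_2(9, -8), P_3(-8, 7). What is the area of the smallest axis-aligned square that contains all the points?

The bounding box has width 17 and height 15.
An axis-aligned square enclosing the set must have side ≥ max(width, height).
So the minimum side is max(17, 15) = 17.
Area = 17² = 289.

289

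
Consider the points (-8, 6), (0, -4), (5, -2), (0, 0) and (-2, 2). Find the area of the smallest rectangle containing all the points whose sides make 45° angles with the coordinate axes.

73.5

In coordinates u = x + y, v = x − y the rectangle is axis-aligned; the map (x,y)→(u,v) scales areas by 2.
u-values: -2, -4, 3, 0, 0; range = 3 − (-4) = 7.
v-values: -14, 4, 7, 0, -4; range = 7 − (-14) = 21.
Area = (7 × 21) / 2 = 73.5.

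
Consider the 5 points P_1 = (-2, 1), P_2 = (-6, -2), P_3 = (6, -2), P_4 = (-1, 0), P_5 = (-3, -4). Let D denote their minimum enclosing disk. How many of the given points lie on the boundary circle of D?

The minimum enclosing circle of a finite set is fixed by two of the points (as a diameter) or three (as a circumcircle).
The farthest pair is P_2–P_3 with squared distance 144. The circle on this segment as diameter has centre (0, -2) and r² = 144/4 = 36.
Check P_1: distance² to centre = 13 ≤ 36, so it lies inside.
All remaining points lie in this disk, and no smaller disk contains both endpoints, so this is the minimum enclosing circle.
The points at distance exactly r from the centre are P_2, P_3 — 2 points.

2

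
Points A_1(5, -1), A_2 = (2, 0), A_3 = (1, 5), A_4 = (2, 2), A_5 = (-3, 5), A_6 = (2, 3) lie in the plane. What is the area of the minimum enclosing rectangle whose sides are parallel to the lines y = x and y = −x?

28

In coordinates u = x + y, v = x − y the rectangle is axis-aligned; the map (x,y)→(u,v) scales areas by 2.
u-values: 4, 2, 6, 4, 2, 5; range = 6 − 2 = 4.
v-values: 6, 2, -4, 0, -8, -1; range = 6 − (-8) = 14.
Area = (4 × 14) / 2 = 28.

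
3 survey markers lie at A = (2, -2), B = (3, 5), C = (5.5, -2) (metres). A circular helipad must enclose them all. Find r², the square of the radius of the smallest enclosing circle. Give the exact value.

5525/392

Side lengths²: AB² = 50, AC² = 12.25, BC² = 55.25.
Since BC² = 55.25 < 50 + 12.25 = 62.25, the triangle is acute, so the smallest enclosing circle is the circumcircle.
Circumcentre = (3.75, 37/28), r² = 5525/392.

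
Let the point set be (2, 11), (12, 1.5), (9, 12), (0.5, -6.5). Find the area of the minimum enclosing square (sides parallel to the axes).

The bounding box has width 11.5 and height 18.5.
An axis-aligned square enclosing the set must have side ≥ max(width, height).
So the minimum side is max(11.5, 18.5) = 18.5.
Area = 18.5² = 342.25.

342.25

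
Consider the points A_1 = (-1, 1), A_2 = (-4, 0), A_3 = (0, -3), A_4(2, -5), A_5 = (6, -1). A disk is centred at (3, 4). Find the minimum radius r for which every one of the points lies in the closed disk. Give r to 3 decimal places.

9.055

The required radius is the distance from (3, 4) to the farthest point.
Squared distances: 25, 65, 58, 82, 34.
Maximum is 82, attained at A_4.
r = √82 ≈ 9.055.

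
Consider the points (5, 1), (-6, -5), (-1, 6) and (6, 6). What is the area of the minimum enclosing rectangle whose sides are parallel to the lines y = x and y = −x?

In coordinates u = x + y, v = x − y the rectangle is axis-aligned; the map (x,y)→(u,v) scales areas by 2.
u-values: 6, -11, 5, 12; range = 12 − (-11) = 23.
v-values: 4, -1, -7, 0; range = 4 − (-7) = 11.
Area = (23 × 11) / 2 = 126.5.

126.5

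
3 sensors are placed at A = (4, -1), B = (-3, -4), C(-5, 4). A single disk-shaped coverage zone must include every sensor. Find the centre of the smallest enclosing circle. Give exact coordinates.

Side lengths²: AB² = 58, AC² = 106, BC² = 68.
Since AC² = 106 < 68 + 58 = 126, the triangle is acute, so the smallest enclosing circle is the circumcircle.
Circumcentre = (-28/31, 24/31), r² = 26129/961.
Centre = (-28/31, 24/31).

(-28/31, 24/31)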